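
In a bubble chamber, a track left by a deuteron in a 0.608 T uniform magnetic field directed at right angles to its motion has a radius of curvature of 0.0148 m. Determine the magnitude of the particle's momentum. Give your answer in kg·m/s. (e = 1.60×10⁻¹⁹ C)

Since qvB = mv²/r, the momentum p = mv = qBr.
p = (1×1.60×10^-19)(0.608)(0.0148) = 1.44×10^-21 kg·m/s.

p ≈ 1.44×10^-21 kg·m/s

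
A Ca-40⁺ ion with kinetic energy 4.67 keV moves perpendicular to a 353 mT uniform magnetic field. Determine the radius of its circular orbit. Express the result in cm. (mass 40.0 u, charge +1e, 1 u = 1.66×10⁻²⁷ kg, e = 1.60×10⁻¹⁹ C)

Convert the energy: K = 4.67 keV = 7.47×10^-16 J.
v = √(2K/m) = √(2·7.47×10^-16/6.64×10^-26) = 1.50×10^5 m/s.
r = mv/(qB) = (6.64×10^-26)(1.50×10^5) / [(1×1.60×10^-19)(0.353)] = 0.176 m.

r ≈ 17.6 cm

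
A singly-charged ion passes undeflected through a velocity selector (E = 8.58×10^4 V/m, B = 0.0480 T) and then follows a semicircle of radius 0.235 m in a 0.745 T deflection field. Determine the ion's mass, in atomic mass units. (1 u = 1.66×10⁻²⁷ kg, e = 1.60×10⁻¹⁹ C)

m ≈ 9.44 u

v = E/B₁ = 1.79×10^6 m/s.
From r = mv/(qB₂), m = qB₂r/v = (1×1.60×10^-19)(0.745)(0.235) / (1.79×10^6) = 1.57×10^-26 kg.
In atomic mass units: m = 1.57×10^-26 / 1.66×10^-27 = 9.44 u.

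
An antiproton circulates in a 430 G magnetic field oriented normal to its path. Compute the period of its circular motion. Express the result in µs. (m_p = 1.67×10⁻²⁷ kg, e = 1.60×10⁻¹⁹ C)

T ≈ 1.53 µs

The cyclotron period is independent of speed: T = 2πm/(qB).
T = 2π(1.67×10^-27) / [(1×1.60×10^-19)(0.0430)] = 1.53×10^-6 s.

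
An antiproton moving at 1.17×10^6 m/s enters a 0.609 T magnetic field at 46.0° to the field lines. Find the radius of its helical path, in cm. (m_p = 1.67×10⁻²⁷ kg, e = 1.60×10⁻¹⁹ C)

Only the perpendicular component v⊥ = v sin46.0° = 8.42×10^5 m/s is bent by the field.
r = m v⊥ /(qB) = (1.67×10^-27)(8.42×10^5) / [(1×1.60×10^-19)(0.609)] = 0.0144 m.

r ≈ 1.44 cm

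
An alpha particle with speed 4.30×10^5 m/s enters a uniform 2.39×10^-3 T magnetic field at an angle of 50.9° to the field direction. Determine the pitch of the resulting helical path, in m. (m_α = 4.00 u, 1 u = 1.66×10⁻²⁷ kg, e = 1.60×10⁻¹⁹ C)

The velocity component along B is v∥ = v cos50.9° = 2.71×10^5 m/s.
The cyclotron period T = 2πm/(qB) = 5.46×10^-5 s is set by m, q, B alone.
Pitch = v∥·T = (2.71×10^5)(5.46×10^-5) = 14.8 m.

pitch ≈ 14.8 m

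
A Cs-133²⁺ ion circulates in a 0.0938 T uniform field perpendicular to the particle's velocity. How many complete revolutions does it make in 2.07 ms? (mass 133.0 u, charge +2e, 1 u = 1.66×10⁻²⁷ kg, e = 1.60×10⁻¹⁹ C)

T = 2πm/(qB) = 2π(2.2078×10^-25) / [(2×1.60×10^-19)(0.0938)] = 4.6215×10^-5 s.
N = t/T = 2.07×10^-3 / 4.6215×10^-5 ≈ 44.79, so 44 complete revolutions.

N = 44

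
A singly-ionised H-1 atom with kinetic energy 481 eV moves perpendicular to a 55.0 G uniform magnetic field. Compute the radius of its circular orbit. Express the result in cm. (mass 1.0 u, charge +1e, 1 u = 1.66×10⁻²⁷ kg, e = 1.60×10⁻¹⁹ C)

r ≈ 57.4 cm

Convert the energy: K = 481 eV = 7.70×10^-17 J.
v = √(2K/m) = √(2·7.70×10^-17/1.66×10^-27) = 3.05×10^5 m/s.
r = mv/(qB) = (1.66×10^-27)(3.05×10^5) / [(1×1.60×10^-19)(5.50×10^-3)] = 0.574 m.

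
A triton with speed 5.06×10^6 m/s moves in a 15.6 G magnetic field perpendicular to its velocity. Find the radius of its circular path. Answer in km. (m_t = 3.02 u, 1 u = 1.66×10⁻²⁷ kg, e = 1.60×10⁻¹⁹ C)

The magnetic force provides the centripetal force: qvB = mv²/r, so r = mv/(qB).
r = (5.01×10^-27 kg)(5.06×10^6 m/s) / [(1×1.60×10^-19 C)(1.56×10^-3 T)] = 102 m.

r ≈ 0.102 km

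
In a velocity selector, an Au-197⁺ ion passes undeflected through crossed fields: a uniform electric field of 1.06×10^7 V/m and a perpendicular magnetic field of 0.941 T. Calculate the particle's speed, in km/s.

v ≈ 11300 km/s

For zero net force, qE = qvB, so v = E/B.
v = (1.06×10^7) / (0.941) = 1.13×10^7 m/s.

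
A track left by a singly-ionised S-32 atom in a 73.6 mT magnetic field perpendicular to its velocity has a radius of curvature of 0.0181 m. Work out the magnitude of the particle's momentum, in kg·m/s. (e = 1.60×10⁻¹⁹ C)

p ≈ 2.13×10^-22 kg·m/s

Since qvB = mv²/r, the momentum p = mv = qBr.
p = (1×1.60×10^-19)(0.0736)(0.0181) = 2.13×10^-22 kg·m/s.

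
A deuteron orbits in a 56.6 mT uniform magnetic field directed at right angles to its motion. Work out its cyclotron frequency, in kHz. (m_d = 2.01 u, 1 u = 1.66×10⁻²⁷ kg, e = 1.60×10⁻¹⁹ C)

f = qB/(2πm) = (1×1.60×10^-19)(0.0566) / [2π(3.34×10^-27)] = 4.32×10^5 Hz.

f ≈ 432 kHz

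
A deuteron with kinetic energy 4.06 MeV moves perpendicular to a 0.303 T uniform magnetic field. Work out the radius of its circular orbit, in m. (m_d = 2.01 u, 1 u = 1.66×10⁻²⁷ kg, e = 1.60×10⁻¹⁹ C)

Convert the energy: K = 4.06 MeV = 6.50×10^-13 J.
v = √(2K/m) = √(2·6.50×10^-13/3.34×10^-27) = 1.97×10^7 m/s.
r = mv/(qB) = (3.34×10^-27)(1.97×10^7) / [(1×1.60×10^-19)(0.303)] = 1.36 m.

r ≈ 1.36 m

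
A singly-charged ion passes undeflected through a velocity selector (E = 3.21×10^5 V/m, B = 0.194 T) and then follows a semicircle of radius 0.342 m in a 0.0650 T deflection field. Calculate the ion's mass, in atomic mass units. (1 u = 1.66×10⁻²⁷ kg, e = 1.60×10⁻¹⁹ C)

m ≈ 1.29 u

v = E/B₁ = 1.65×10^6 m/s.
From r = mv/(qB₂), m = qB₂r/v = (1×1.60×10^-19)(0.0650)(0.342) / (1.65×10^6) = 2.15×10^-27 kg.
In atomic mass units: m = 2.15×10^-27 / 1.66×10^-27 = 1.29 u.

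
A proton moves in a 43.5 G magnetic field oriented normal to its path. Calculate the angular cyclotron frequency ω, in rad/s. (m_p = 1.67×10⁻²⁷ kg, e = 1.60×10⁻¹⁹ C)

ω ≈ 4.17×10^5 rad/s

ω = qB/m = (1×1.60×10^-19)(4.35×10^-3) / (1.67×10^-27) = 4.17×10^5 rad/s.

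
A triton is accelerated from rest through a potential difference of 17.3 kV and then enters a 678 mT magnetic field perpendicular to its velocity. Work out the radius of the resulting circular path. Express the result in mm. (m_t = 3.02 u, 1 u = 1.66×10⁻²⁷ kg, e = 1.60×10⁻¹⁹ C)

The kinetic energy gained is K = qV = (1×1.60×10^-19)(1.73×10^4) = 2.77×10^-15 J.
v = √(2K/m) = 1.05×10^6 m/s.
r = mv/(qB) = (5.01×10^-27)(1.05×10^6) / [(1×1.60×10^-19)(0.678)] = 0.0486 m.

r ≈ 48.6 mm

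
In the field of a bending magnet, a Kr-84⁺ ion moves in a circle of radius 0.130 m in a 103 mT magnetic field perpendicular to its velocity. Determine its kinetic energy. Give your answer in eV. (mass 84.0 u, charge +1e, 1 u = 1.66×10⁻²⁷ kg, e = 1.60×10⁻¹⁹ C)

K ≈ 103 eV

v = qBr/m = (1×1.60×10^-19)(0.103)(0.130) / (1.39×10^-25) = 1.54×10^4 m/s.
K = ½mv² = 0.5·(1.39×10^-25)·(1.54×10^4)² = 1.65×10^-17 J = 103 eV.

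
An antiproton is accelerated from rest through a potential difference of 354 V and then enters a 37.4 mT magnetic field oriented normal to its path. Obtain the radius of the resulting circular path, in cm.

The kinetic energy gained is K = qV = (1×1.60×10^-19)(354) = 5.66×10^-17 J.
v = √(2K/m) = 2.60×10^5 m/s.
r = mv/(qB) = (1.67×10^-27)(2.60×10^5) / [(1×1.60×10^-19)(0.0374)] = 0.0727 m.

r ≈ 7.27 cm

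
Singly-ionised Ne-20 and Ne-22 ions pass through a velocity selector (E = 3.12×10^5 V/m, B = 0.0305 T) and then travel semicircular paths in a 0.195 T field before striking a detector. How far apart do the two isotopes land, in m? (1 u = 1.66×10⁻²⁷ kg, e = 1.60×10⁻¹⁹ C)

Δd ≈ 2.18 m

Both emerge at v = E/B₁ = 1.02×10^7 m/s.
r = mv/(qB₂), so r₁ = 10.89 m and r₂ = 11.97 m, giving Δr = 1.09 m.
After a semicircle each ion lands a diameter 2r from the entry slit, so the separation is 2Δr = 2.18 m.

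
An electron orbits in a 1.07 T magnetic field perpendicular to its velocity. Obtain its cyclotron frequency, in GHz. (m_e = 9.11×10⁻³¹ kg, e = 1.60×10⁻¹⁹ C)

f ≈ 29.9 GHz

f = qB/(2πm) = (1×1.60×10^-19)(1.07) / [2π(9.11×10^-31)] = 2.99×10^10 Hz.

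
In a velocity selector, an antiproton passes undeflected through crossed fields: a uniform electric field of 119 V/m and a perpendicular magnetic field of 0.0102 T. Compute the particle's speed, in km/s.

For zero net force, qE = qvB, so v = E/B.
v = (119) / (0.0102) = 1.17×10^4 m/s.

v ≈ 11.7 km/s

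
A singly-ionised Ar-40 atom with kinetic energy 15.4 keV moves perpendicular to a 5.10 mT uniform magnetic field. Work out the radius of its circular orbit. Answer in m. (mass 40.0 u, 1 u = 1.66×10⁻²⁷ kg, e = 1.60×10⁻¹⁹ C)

Convert the energy: K = 15.4 keV = 2.46×10^-15 J.
v = √(2K/m) = √(2·2.46×10^-15/6.64×10^-26) = 2.72×10^5 m/s.
r = mv/(qB) = (6.64×10^-26)(2.72×10^5) / [(1×1.60×10^-19)(5.10×10^-3)] = 22.2 m.

r ≈ 22.2 m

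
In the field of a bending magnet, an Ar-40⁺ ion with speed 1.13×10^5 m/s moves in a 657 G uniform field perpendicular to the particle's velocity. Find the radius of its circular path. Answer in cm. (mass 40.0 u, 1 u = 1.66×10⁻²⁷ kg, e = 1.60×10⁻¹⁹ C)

The magnetic force provides the centripetal force: qvB = mv²/r, so r = mv/(qB).
r = (6.64×10^-26 kg)(1.13×10^5 m/s) / [(1×1.60×10^-19 C)(0.0657 T)] = 0.714 m.

r ≈ 71.4 cm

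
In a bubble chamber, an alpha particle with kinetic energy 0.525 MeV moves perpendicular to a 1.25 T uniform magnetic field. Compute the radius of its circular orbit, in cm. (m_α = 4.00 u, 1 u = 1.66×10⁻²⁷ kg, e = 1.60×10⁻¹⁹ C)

Convert the energy: K = 0.525 MeV = 8.40×10^-14 J.
v = √(2K/m) = √(2·8.40×10^-14/6.64×10^-27) = 5.03×10^6 m/s.
r = mv/(qB) = (6.64×10^-27)(5.03×10^6) / [(2×1.60×10^-19)(1.25)] = 0.0835 m.

r ≈ 8.35 cm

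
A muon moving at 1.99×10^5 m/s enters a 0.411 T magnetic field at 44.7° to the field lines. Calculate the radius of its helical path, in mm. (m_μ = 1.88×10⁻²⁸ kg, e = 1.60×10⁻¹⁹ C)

Only the perpendicular component v⊥ = v sin44.7° = 1.40×10^5 m/s is bent by the field.
r = m v⊥ /(qB) = (1.88×10^-28)(1.40×10^5) / [(1×1.60×10^-19)(0.411)] = 4.00×10^-4 m.

r ≈ 0.400 mm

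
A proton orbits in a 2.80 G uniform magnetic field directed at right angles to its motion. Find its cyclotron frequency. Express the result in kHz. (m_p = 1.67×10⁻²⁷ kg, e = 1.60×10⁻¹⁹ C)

f = qB/(2πm) = (1×1.60×10^-19)(2.80×10^-4) / [2π(1.67×10^-27)] = 4270 Hz.

f ≈ 4.27 kHz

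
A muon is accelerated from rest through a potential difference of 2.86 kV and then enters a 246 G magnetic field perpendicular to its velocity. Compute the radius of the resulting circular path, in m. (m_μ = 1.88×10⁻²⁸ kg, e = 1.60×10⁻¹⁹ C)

The kinetic energy gained is K = qV = (1×1.60×10^-19)(2860) = 4.58×10^-16 J.
v = √(2K/m) = 2.21×10^6 m/s.
r = mv/(qB) = (1.88×10^-28)(2.21×10^6) / [(1×1.60×10^-19)(0.0246)] = 0.105 m.

r ≈ 0.105 m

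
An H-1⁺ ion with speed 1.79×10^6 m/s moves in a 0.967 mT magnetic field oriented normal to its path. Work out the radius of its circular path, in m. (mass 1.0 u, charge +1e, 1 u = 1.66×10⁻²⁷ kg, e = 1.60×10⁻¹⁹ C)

r ≈ 19.2 m

The magnetic force provides the centripetal force: qvB = mv²/r, so r = mv/(qB).
r = (1.66×10^-27 kg)(1.79×10^6 m/s) / [(1×1.60×10^-19 C)(9.67×10^-4 T)] = 19.2 m.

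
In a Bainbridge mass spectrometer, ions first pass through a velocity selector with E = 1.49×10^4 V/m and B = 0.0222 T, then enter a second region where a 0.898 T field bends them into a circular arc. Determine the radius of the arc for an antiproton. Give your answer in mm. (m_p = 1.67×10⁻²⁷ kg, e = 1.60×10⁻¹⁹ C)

r ≈ 7.80 mm

The selector passes v = E/B = 1.49×10^4/0.0222 = 6.71×10^5 m/s.
In the deflection region, r = mv/(qB₂) = (1.67×10^-27)(6.71×10^5) / [(1×1.60×10^-19)(0.898)] = 7.80×10^-3 m.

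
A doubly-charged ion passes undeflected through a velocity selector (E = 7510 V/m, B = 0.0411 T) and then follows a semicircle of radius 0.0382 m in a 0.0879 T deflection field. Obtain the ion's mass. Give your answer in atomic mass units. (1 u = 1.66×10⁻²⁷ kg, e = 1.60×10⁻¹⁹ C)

v = E/B₁ = 1.83×10^5 m/s.
From r = mv/(qB₂), m = qB₂r/v = (2×1.60×10^-19)(0.0879)(0.0382) / (1.83×10^5) = 5.88×10^-27 kg.
In atomic mass units: m = 5.88×10^-27 / 1.66×10^-27 = 3.54 u.

m ≈ 3.54 u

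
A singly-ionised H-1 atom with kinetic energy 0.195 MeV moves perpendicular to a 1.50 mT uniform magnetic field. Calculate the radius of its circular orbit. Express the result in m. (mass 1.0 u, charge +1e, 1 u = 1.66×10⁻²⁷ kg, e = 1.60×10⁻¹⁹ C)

Convert the energy: K = 0.195 MeV = 3.12×10^-14 J.
v = √(2K/m) = √(2·3.12×10^-14/1.66×10^-27) = 6.13×10^6 m/s.
r = mv/(qB) = (1.66×10^-27)(6.13×10^6) / [(1×1.60×10^-19)(1.50×10^-3)] = 42.4 m.

r ≈ 42.4 m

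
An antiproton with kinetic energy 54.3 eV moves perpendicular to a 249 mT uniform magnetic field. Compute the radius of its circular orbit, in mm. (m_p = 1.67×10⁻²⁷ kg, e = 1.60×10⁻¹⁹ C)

Convert the energy: K = 54.3 eV = 8.69×10^-18 J.
v = √(2K/m) = √(2·8.69×10^-18/1.67×10^-27) = 1.02×10^5 m/s.
r = mv/(qB) = (1.67×10^-27)(1.02×10^5) / [(1×1.60×10^-19)(0.249)] = 4.28×10^-3 m.

r ≈ 4.28 mm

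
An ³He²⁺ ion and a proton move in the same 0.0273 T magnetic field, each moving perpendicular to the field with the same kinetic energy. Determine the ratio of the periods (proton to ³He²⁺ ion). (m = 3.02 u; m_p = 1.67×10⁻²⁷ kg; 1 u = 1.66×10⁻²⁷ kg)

T = 2πm/(qB) is independent of speed, so T₂/T₁ = (m₂/q₂)/(m₁/q₁).
T_{proton}/T_{³He²⁺ ion} = (1.67×10^-27/1e) / (5.01×10^-27/2e) = 0.666.

ratio ≈ 0.666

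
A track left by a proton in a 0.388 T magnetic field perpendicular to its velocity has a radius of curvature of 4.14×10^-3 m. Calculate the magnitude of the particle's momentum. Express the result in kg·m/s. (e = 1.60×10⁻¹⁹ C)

Since qvB = mv²/r, the momentum p = mv = qBr.
p = (1×1.60×10^-19)(0.388)(4.14×10^-3) = 2.57×10^-22 kg·m/s.

p ≈ 2.57×10^-22 kg·m/s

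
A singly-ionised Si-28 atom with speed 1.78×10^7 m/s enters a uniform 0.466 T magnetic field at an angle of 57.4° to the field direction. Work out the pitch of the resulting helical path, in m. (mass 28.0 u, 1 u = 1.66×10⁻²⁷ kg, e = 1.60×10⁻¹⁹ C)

pitch ≈ 37.6 m

The velocity component along B is v∥ = v cos57.4° = 9.59×10^6 m/s.
The cyclotron period T = 2πm/(qB) = 3.92×10^-6 s is set by m, q, B alone.
Pitch = v∥·T = (9.59×10^6)(3.92×10^-6) = 37.6 m.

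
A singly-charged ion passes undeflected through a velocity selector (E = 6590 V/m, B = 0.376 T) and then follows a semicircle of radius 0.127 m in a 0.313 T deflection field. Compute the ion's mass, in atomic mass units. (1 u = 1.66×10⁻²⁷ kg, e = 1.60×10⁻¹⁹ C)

m ≈ 219 u

v = E/B₁ = 1.75×10^4 m/s.
From r = mv/(qB₂), m = qB₂r/v = (1×1.60×10^-19)(0.313)(0.127) / (1.75×10^4) = 3.63×10^-25 kg.
In atomic mass units: m = 3.63×10^-25 / 1.66×10^-27 = 219 u.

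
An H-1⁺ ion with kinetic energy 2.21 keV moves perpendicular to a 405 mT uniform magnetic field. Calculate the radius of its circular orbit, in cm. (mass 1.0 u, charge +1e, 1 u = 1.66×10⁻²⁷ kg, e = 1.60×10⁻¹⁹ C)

r ≈ 1.67 cm

Convert the energy: K = 2.21 keV = 3.54×10^-16 J.
v = √(2K/m) = √(2·3.54×10^-16/1.66×10^-27) = 6.53×10^5 m/s.
r = mv/(qB) = (1.66×10^-27)(6.53×10^5) / [(1×1.60×10^-19)(0.405)] = 0.0167 m.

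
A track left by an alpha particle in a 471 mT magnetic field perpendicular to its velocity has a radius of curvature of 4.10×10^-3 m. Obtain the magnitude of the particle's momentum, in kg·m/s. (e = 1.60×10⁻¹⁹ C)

Since qvB = mv²/r, the momentum p = mv = qBr.
p = (2×1.60×10^-19)(0.471)(4.10×10^-3) = 6.18×10^-22 kg·m/s.

p ≈ 6.18×10^-22 kg·m/s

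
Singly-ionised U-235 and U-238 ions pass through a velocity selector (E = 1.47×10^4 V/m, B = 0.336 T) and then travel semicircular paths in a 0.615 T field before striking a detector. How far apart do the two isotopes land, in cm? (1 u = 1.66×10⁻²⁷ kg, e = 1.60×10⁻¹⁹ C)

Δd ≈ 0.443 cm

Both emerge at v = E/B₁ = 4.38×10^4 m/s.
r = mv/(qB₂), so r₁ = 0.17344 m and r₂ = 0.17566 m, giving Δr = 2.21×10^-3 m.
After a semicircle each ion lands a diameter 2r from the entry slit, so the separation is 2Δr = 4.43×10^-3 m.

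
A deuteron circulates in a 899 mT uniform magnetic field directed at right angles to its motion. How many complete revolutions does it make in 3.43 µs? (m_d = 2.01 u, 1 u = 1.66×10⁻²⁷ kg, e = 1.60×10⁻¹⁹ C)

N = 23

T = 2πm/(qB) = 2π(3.3366×10^-27) / [(1×1.60×10^-19)(0.899)] = 1.4575×10^-7 s.
N = t/T = 3.43×10^-6 / 1.4575×10^-7 ≈ 23.53, so 23 complete revolutions.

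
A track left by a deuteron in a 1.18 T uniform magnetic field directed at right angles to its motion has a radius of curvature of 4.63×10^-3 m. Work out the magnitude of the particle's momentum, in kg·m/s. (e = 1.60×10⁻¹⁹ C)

p ≈ 8.74×10^-22 kg·m/s

Since qvB = mv²/r, the momentum p = mv = qBr.
p = (1×1.60×10^-19)(1.18)(4.63×10^-3) = 8.74×10^-22 kg·m/s.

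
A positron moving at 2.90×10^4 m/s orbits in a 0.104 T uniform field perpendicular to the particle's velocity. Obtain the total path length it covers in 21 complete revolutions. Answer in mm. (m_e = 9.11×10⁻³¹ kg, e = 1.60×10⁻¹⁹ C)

r = mv/(qB) = 1.59×10^-6 m, so one revolution covers 2πr = 9.98×10^-6 m.
In 21 revolutions: L = 21·2πr = 2.09×10^-4 m.

L ≈ 0.209 mm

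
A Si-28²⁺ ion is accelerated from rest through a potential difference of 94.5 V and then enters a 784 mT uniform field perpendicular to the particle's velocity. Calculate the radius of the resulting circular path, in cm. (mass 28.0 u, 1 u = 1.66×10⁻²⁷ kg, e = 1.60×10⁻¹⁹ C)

The kinetic energy gained is K = qV = (2×1.60×10^-19)(94.5) = 3.02×10^-17 J.
v = √(2K/m) = 3.61×10^4 m/s.
r = mv/(qB) = (4.65×10^-26)(3.61×10^4) / [(2×1.60×10^-19)(0.784)] = 6.68×10^-3 m.

r ≈ 0.668 cm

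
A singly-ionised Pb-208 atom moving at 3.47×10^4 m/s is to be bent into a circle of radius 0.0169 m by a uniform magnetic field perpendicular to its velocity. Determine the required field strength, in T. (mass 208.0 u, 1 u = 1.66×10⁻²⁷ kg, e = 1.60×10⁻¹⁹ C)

qvB = mv²/r gives B = mv/(qr).
B = (3.45×10^-25)(3.47×10^4) / [(1×1.60×10^-19)(0.0169)] = 4.43 T.

B ≈ 4.43 T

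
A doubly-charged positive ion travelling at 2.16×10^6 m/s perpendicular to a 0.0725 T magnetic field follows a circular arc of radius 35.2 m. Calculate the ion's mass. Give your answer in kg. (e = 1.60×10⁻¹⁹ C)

m ≈ 3.78×10^-25 kg

qvB = mv²/r ⇒ m = qBr/v.
m = (2×1.60×10^-19)(0.0725)(35.2) / (2.16×10^6) = 3.78×10^-25 kg.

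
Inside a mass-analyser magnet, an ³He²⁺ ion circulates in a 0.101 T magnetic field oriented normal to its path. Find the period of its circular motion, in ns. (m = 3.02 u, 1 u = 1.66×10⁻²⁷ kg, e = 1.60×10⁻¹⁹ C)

T ≈ 975 ns

The cyclotron period is independent of speed: T = 2πm/(qB).
T = 2π(5.01×10^-27) / [(2×1.60×10^-19)(0.101)] = 9.75×10^-7 s.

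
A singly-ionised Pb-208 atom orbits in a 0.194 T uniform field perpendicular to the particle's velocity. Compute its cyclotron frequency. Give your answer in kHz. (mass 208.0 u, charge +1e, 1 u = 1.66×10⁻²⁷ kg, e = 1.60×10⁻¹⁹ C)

f = qB/(2πm) = (1×1.60×10^-19)(0.194) / [2π(3.45×10^-25)] = 1.43×10^4 Hz.

f ≈ 14.3 kHz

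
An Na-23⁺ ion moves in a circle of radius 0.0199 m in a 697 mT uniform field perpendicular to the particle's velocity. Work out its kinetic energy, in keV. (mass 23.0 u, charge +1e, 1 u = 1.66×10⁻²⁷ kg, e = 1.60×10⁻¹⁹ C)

K ≈ 0.403 keV

v = qBr/m = (1×1.60×10^-19)(0.697)(0.0199) / (3.82×10^-26) = 5.81×10^4 m/s.
K = ½mv² = 0.5·(3.82×10^-26)·(5.81×10^4)² = 6.45×10^-17 J = 0.403 keV.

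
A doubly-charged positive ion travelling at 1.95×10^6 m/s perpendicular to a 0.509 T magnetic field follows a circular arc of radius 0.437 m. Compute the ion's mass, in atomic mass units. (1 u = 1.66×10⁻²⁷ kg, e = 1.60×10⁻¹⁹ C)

m ≈ 22.0 u

qvB = mv²/r ⇒ m = qBr/v.
m = (2×1.60×10^-19)(0.509)(0.437) / (1.95×10^6) = 3.65×10^-26 kg = 22.0 u.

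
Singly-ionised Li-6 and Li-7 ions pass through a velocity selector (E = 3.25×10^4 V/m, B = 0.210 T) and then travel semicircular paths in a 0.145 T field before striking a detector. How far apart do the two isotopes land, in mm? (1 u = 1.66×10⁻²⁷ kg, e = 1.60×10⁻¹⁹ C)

Δd ≈ 22.1 mm

Both emerge at v = E/B₁ = 1.55×10^5 m/s.
r = mv/(qB₂), so r₁ = 0.0664 m and r₂ = 0.0775 m, giving Δr = 0.0111 m.
After a semicircle each ion lands a diameter 2r from the entry slit, so the separation is 2Δr = 0.0221 m.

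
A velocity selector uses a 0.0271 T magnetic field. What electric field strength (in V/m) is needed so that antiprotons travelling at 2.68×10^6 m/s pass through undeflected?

qE = qvB ⇒ E = vB = (2.68×10^6)(0.0271) = 7.26×10^4 V/m.

E ≈ 7.26×10^4 V/m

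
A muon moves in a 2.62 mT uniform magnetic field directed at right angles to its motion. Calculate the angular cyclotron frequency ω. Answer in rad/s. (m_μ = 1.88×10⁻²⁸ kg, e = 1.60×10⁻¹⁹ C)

ω ≈ 2.23×10^6 rad/s

ω = qB/m = (1×1.60×10^-19)(2.62×10^-3) / (1.88×10^-28) = 2.23×10^6 rad/s.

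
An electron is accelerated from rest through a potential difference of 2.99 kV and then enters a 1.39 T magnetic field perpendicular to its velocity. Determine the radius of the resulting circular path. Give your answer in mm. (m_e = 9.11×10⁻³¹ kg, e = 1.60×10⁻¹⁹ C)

The kinetic energy gained is K = qV = (1×1.60×10^-19)(2990) = 4.78×10^-16 J.
v = √(2K/m) = 3.24×10^7 m/s.
r = mv/(qB) = (9.11×10^-31)(3.24×10^7) / [(1×1.60×10^-19)(1.39)] = 1.33×10^-4 m.

r ≈ 0.133 mm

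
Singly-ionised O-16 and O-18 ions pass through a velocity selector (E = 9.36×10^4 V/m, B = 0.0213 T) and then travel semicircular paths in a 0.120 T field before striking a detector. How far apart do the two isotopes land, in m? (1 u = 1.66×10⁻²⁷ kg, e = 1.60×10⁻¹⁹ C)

Δd ≈ 1.52 m

Both emerge at v = E/B₁ = 4.39×10^6 m/s.
r = mv/(qB₂), so r₁ = 6.079 m and r₂ = 6.839 m, giving Δr = 0.760 m.
After a semicircle each ion lands a diameter 2r from the entry slit, so the separation is 2Δr = 1.52 m.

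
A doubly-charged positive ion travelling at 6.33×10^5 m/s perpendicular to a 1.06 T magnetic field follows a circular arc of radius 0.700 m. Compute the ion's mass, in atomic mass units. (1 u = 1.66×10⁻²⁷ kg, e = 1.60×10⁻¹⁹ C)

qvB = mv²/r ⇒ m = qBr/v.
m = (2×1.60×10^-19)(1.06)(0.700) / (6.33×10^5) = 3.75×10^-25 kg = 226 u.

m ≈ 226 u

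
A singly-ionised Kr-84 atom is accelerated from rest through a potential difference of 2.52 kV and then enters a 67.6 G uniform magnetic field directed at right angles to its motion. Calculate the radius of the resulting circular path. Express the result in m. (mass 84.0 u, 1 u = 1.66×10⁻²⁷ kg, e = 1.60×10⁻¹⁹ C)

The kinetic energy gained is K = qV = (1×1.60×10^-19)(2520) = 4.03×10^-16 J.
v = √(2K/m) = 7.60×10^4 m/s.
r = mv/(qB) = (1.39×10^-25)(7.60×10^4) / [(1×1.60×10^-19)(6.76×10^-3)] = 9.80 m.

r ≈ 9.80 m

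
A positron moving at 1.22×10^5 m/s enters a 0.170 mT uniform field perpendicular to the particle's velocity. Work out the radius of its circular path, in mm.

r ≈ 4.09 mm

The magnetic force provides the centripetal force: qvB = mv²/r, so r = mv/(qB).
r = (9.11×10^-31 kg)(1.22×10^5 m/s) / [(1×1.60×10^-19 C)(1.70×10^-4 T)] = 4.09×10^-3 m.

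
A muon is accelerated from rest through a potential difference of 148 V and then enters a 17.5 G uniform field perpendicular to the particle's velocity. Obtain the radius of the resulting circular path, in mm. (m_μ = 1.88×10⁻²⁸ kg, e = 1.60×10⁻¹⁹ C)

r ≈ 337 mm

The kinetic energy gained is K = qV = (1×1.60×10^-19)(148) = 2.37×10^-17 J.
v = √(2K/m) = 5.02×10^5 m/s.
r = mv/(qB) = (1.88×10^-28)(5.02×10^5) / [(1×1.60×10^-19)(1.75×10^-3)] = 0.337 m.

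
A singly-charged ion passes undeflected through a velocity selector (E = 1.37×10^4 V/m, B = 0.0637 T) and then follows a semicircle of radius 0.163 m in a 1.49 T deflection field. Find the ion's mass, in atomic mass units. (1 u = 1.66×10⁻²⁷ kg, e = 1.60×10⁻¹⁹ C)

v = E/B₁ = 2.15×10^5 m/s.
From r = mv/(qB₂), m = qB₂r/v = (1×1.60×10^-19)(1.49)(0.163) / (2.15×10^5) = 1.81×10^-25 kg.
In atomic mass units: m = 1.81×10^-25 / 1.66×10^-27 = 109 u.

m ≈ 109 u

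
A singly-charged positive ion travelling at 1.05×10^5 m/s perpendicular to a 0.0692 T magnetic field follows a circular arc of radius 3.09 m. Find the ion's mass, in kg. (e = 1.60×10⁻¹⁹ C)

m ≈ 3.26×10^-25 kg

qvB = mv²/r ⇒ m = qBr/v.
m = (1×1.60×10^-19)(0.0692)(3.09) / (1.05×10^5) = 3.26×10^-25 kg.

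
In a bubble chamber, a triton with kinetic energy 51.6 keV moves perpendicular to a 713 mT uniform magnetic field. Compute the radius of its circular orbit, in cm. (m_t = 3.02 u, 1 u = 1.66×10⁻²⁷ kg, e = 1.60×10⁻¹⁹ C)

Convert the energy: K = 51.6 keV = 8.26×10^-15 J.
v = √(2K/m) = √(2·8.26×10^-15/5.01×10^-27) = 1.81×10^6 m/s.
r = mv/(qB) = (5.01×10^-27)(1.81×10^6) / [(1×1.60×10^-19)(0.713)] = 0.0798 m.

r ≈ 7.98 cm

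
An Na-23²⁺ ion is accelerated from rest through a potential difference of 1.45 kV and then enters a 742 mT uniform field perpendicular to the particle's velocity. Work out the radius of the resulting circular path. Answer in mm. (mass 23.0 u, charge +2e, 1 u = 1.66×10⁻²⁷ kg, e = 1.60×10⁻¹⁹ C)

r ≈ 25.1 mm

The kinetic energy gained is K = qV = (2×1.60×10^-19)(1450) = 4.64×10^-16 J.
v = √(2K/m) = 1.56×10^5 m/s.
r = mv/(qB) = (3.82×10^-26)(1.56×10^5) / [(2×1.60×10^-19)(0.742)] = 0.0251 m.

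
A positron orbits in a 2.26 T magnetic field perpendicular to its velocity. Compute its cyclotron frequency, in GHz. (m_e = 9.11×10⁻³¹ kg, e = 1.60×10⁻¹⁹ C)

f = qB/(2πm) = (1×1.60×10^-19)(2.26) / [2π(9.11×10^-31)] = 6.32×10^10 Hz.

f ≈ 63.2 GHz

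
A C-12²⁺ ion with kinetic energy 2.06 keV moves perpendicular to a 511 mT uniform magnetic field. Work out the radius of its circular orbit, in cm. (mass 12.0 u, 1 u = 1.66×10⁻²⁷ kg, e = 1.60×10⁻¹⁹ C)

r ≈ 2.22 cm

Convert the energy: K = 2.06 keV = 3.30×10^-16 J.
v = √(2K/m) = √(2·3.30×10^-16/1.99×10^-26) = 1.82×10^5 m/s.
r = mv/(qB) = (1.99×10^-26)(1.82×10^5) / [(2×1.60×10^-19)(0.511)] = 0.0222 m.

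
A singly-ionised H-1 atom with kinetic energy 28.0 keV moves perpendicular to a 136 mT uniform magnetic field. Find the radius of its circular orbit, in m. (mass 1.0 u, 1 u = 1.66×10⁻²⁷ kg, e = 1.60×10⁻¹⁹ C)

Convert the energy: K = 28.0 keV = 4.48×10^-15 J.
v = √(2K/m) = √(2·4.48×10^-15/1.66×10^-27) = 2.32×10^6 m/s.
r = mv/(qB) = (1.66×10^-27)(2.32×10^6) / [(1×1.60×10^-19)(0.136)] = 0.177 m.

r ≈ 0.177 m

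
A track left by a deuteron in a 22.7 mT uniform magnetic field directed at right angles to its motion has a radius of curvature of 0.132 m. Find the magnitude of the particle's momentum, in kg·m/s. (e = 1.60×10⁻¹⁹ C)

Since qvB = mv²/r, the momentum p = mv = qBr.
p = (1×1.60×10^-19)(0.0227)(0.132) = 4.79×10^-22 kg·m/s.

p ≈ 4.79×10^-22 kg·m/s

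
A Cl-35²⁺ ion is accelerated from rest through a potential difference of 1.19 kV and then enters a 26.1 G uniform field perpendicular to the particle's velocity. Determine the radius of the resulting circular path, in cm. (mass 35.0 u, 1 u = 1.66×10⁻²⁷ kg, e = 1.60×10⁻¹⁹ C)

The kinetic energy gained is K = qV = (2×1.60×10^-19)(1190) = 3.81×10^-16 J.
v = √(2K/m) = 1.14×10^5 m/s.
r = mv/(qB) = (5.81×10^-26)(1.14×10^5) / [(2×1.60×10^-19)(2.61×10^-3)] = 7.96 m.

r ≈ 796 cm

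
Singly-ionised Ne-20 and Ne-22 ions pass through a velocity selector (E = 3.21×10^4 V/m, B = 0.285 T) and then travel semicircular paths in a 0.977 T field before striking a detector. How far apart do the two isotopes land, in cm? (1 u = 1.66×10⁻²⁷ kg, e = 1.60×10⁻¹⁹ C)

Both emerge at v = E/B₁ = 1.13×10^5 m/s.
r = mv/(qB₂), so r₁ = 0.02392 m and r₂ = 0.02631 m, giving Δr = 2.39×10^-3 m.
After a semicircle each ion lands a diameter 2r from the entry slit, so the separation is 2Δr = 4.78×10^-3 m.

Δd ≈ 0.478 cm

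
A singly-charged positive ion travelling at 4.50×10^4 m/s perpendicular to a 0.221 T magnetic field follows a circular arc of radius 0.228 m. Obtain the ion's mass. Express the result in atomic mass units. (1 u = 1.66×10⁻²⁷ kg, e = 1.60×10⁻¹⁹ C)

m ≈ 108 u

qvB = mv²/r ⇒ m = qBr/v.
m = (1×1.60×10^-19)(0.221)(0.228) / (4.50×10^4) = 1.79×10^-25 kg = 108 u.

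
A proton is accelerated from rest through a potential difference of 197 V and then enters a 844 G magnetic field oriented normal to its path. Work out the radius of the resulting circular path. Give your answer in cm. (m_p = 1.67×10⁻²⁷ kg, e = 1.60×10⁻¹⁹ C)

The kinetic energy gained is K = qV = (1×1.60×10^-19)(197) = 3.15×10^-17 J.
v = √(2K/m) = 1.94×10^5 m/s.
r = mv/(qB) = (1.67×10^-27)(1.94×10^5) / [(1×1.60×10^-19)(0.0844)] = 0.0240 m.

r ≈ 2.40 cm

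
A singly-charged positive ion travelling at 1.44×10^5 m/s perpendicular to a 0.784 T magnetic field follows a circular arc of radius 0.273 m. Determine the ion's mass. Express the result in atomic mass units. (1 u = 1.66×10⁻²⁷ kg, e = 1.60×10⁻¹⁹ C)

m ≈ 143 u

qvB = mv²/r ⇒ m = qBr/v.
m = (1×1.60×10^-19)(0.784)(0.273) / (1.44×10^5) = 2.38×10^-25 kg = 143 u.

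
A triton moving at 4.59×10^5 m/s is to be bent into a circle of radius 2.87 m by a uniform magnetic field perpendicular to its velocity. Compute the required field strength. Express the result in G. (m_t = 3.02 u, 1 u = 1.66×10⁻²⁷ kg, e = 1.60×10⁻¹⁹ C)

B ≈ 50.1 G

qvB = mv²/r gives B = mv/(qr).
B = (5.01×10^-27)(4.59×10^5) / [(1×1.60×10^-19)(2.87)] = 5.01×10^-3 T.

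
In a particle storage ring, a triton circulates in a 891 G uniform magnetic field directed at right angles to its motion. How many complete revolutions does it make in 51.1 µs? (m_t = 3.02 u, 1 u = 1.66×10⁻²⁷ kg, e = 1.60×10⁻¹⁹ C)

N = 23

T = 2πm/(qB) = 2π(5.0132×10^-27) / [(1×1.60×10^-19)(0.0891)] = 2.2095×10^-6 s.
N = t/T = 5.11×10^-5 / 2.2095×10^-6 ≈ 23.13, so 23 complete revolutions.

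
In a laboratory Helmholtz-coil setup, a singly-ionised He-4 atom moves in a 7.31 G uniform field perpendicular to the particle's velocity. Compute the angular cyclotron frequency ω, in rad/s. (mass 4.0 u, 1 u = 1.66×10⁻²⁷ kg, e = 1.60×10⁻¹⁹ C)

ω ≈ 1.76×10^4 rad/s

ω = qB/m = (1×1.60×10^-19)(7.31×10^-4) / (6.64×10^-27) = 1.76×10^4 rad/s.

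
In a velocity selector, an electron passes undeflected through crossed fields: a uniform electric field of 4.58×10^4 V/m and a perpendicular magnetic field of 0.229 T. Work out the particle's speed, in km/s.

For zero net force, qE = qvB, so v = E/B.
v = (4.58×10^4) / (0.229) = 2.00×10^5 m/s.

v ≈ 200 km/s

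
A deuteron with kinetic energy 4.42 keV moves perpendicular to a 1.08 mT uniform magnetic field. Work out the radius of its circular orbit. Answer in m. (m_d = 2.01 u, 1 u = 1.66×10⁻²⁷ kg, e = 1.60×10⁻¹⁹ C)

Convert the energy: K = 4.42 keV = 7.07×10^-16 J.
v = √(2K/m) = √(2·7.07×10^-16/3.34×10^-27) = 6.51×10^5 m/s.
r = mv/(qB) = (3.34×10^-27)(6.51×10^5) / [(1×1.60×10^-19)(1.08×10^-3)] = 12.6 m.

r ≈ 12.6 m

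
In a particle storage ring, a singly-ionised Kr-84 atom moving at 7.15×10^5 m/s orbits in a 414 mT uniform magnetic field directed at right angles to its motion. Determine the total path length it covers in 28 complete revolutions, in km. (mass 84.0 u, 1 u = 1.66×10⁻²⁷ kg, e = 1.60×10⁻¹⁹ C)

L ≈ 0.265 km

r = mv/(qB) = 1.51 m, so one revolution covers 2πr = 9.46 m.
In 28 revolutions: L = 28·2πr = 265 m.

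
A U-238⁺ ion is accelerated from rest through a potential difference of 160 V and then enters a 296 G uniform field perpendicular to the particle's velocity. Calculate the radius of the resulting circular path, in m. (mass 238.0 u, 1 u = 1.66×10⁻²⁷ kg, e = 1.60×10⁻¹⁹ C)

The kinetic energy gained is K = qV = (1×1.60×10^-19)(160) = 2.56×10^-17 J.
v = √(2K/m) = 1.14×10^4 m/s.
r = mv/(qB) = (3.95×10^-25)(1.14×10^4) / [(1×1.60×10^-19)(0.0296)] = 0.950 m.

r ≈ 0.950 m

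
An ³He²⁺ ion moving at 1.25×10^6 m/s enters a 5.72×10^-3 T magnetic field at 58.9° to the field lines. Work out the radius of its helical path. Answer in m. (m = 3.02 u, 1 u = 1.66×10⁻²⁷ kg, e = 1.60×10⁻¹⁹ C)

Only the perpendicular component v⊥ = v sin58.9° = 1.07×10^6 m/s is bent by the field.
r = m v⊥ /(qB) = (5.01×10^-27)(1.07×10^6) / [(2×1.60×10^-19)(5.72×10^-3)] = 2.93 m.

r ≈ 2.93 m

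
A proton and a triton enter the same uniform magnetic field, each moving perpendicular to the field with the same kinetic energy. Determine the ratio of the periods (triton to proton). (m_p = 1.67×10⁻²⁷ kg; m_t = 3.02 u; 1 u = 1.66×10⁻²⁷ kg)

T = 2πm/(qB) is independent of speed, so T₂/T₁ = (m₂/q₂)/(m₁/q₁).
T_{triton}/T_{proton} = (5.01×10^-27/1e) / (1.67×10^-27/1e) = 3.00.

ratio ≈ 3.00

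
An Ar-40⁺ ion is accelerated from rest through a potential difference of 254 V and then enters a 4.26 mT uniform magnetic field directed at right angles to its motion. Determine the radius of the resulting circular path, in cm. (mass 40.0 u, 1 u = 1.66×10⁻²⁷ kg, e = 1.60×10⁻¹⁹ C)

r ≈ 341 cm

The kinetic energy gained is K = qV = (1×1.60×10^-19)(254) = 4.06×10^-17 J.
v = √(2K/m) = 3.50×10^4 m/s.
r = mv/(qB) = (6.64×10^-26)(3.50×10^4) / [(1×1.60×10^-19)(4.26×10^-3)] = 3.41 m.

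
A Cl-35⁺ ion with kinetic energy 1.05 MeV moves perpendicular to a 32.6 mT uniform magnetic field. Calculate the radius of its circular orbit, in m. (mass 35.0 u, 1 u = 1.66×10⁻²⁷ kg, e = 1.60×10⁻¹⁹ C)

r ≈ 26.8 m

Convert the energy: K = 1.05 MeV = 1.68×10^-13 J.
v = √(2K/m) = √(2·1.68×10^-13/5.81×10^-26) = 2.40×10^6 m/s.
r = mv/(qB) = (5.81×10^-26)(2.40×10^6) / [(1×1.60×10^-19)(0.0326)] = 26.8 m.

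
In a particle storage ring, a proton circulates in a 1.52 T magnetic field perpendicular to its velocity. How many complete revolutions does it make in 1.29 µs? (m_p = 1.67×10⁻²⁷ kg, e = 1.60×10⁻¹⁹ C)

N = 29

T = 2πm/(qB) = 2π(1.67×10^-27) / [(1×1.60×10^-19)(1.52)] = 4.3145×10^-8 s.
N = t/T = 1.29×10^-6 / 4.3145×10^-8 ≈ 29.90, so 29 complete revolutions.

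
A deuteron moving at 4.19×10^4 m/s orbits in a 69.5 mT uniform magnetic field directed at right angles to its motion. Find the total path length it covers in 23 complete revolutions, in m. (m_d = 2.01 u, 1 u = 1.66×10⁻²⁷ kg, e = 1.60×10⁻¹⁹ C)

r = mv/(qB) = 0.0126 m, so one revolution covers 2πr = 0.0790 m.
In 23 revolutions: L = 23·2πr = 1.82 m.

L ≈ 1.82 m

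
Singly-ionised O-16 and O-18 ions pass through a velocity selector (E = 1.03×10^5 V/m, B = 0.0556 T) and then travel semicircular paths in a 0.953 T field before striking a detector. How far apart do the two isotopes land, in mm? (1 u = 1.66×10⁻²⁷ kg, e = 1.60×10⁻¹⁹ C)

Both emerge at v = E/B₁ = 1.85×10^6 m/s.
r = mv/(qB₂), so r₁ = 0.3227 m and r₂ = 0.3630 m, giving Δr = 0.0403 m.
After a semicircle each ion lands a diameter 2r from the entry slit, so the separation is 2Δr = 0.0807 m.

Δd ≈ 80.7 mm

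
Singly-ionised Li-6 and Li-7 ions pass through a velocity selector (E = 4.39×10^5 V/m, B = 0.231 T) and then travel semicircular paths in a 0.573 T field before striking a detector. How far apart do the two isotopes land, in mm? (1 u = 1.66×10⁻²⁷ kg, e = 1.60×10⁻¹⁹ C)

Both emerge at v = E/B₁ = 1.90×10^6 m/s.
r = mv/(qB₂), so r₁ = 0.2065 m and r₂ = 0.2409 m, giving Δr = 0.0344 m.
After a semicircle each ion lands a diameter 2r from the entry slit, so the separation is 2Δr = 0.0688 m.

Δd ≈ 68.8 mm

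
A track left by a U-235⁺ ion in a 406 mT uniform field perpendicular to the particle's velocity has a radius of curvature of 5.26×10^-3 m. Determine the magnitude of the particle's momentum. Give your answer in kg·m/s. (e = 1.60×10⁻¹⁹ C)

Since qvB = mv²/r, the momentum p = mv = qBr.
p = (1×1.60×10^-19)(0.406)(5.26×10^-3) = 3.42×10^-22 kg·m/s.

p ≈ 3.42×10^-22 kg·m/s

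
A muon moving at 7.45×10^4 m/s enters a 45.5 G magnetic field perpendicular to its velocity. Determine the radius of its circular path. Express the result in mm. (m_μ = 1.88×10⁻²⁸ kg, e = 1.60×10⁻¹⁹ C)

r ≈ 19.2 mm

The magnetic force provides the centripetal force: qvB = mv²/r, so r = mv/(qB).
r = (1.88×10^-28 kg)(7.45×10^4 m/s) / [(1×1.60×10^-19 C)(4.55×10^-3 T)] = 0.0192 m.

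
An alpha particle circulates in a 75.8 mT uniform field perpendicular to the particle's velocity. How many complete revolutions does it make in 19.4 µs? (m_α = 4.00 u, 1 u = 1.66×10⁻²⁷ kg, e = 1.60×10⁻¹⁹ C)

N = 11

T = 2πm/(qB) = 2π(6.64×10^-27) / [(2×1.60×10^-19)(0.0758)] = 1.7200×10^-6 s.
N = t/T = 1.94×10^-5 / 1.7200×10^-6 ≈ 11.28, so 11 complete revolutions.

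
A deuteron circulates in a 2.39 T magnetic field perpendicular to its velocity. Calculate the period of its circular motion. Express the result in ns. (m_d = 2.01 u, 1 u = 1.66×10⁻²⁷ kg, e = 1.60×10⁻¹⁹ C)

T ≈ 54.8 ns

The cyclotron period is independent of speed: T = 2πm/(qB).
T = 2π(3.34×10^-27) / [(1×1.60×10^-19)(2.39)] = 5.48×10^-8 s.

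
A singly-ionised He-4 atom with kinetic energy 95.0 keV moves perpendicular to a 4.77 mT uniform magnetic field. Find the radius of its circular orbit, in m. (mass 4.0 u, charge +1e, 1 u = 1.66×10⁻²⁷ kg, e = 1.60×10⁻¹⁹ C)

Convert the energy: K = 95.0 keV = 1.52×10^-14 J.
v = √(2K/m) = √(2·1.52×10^-14/6.64×10^-27) = 2.14×10^6 m/s.
r = mv/(qB) = (6.64×10^-27)(2.14×10^6) / [(1×1.60×10^-19)(4.77×10^-3)] = 18.6 m.

r ≈ 18.6 m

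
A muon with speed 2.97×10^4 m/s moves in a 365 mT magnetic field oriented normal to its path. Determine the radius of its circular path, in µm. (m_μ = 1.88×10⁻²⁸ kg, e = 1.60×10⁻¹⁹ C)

The magnetic force provides the centripetal force: qvB = mv²/r, so r = mv/(qB).
r = (1.88×10^-28 kg)(2.97×10^4 m/s) / [(1×1.60×10^-19 C)(0.365 T)] = 9.56×10^-5 m.

r ≈ 95.6 µm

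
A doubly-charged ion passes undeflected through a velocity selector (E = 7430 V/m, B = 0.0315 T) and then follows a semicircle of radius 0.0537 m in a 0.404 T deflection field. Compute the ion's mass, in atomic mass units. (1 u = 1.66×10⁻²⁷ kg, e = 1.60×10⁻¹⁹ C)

m ≈ 17.7 u

v = E/B₁ = 2.36×10^5 m/s.
From r = mv/(qB₂), m = qB₂r/v = (2×1.60×10^-19)(0.404)(0.0537) / (2.36×10^5) = 2.94×10^-26 kg.
In atomic mass units: m = 2.94×10^-26 / 1.66×10^-27 = 17.7 u.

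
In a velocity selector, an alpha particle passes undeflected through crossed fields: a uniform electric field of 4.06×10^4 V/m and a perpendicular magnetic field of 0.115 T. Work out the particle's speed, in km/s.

For zero net force, qE = qvB, so v = E/B.
v = (4.06×10^4) / (0.115) = 3.53×10^5 m/s.

v ≈ 353 km/s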